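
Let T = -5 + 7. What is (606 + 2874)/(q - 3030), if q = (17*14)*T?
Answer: -1740/1277 ≈ -1.3626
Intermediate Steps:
T = 2
q = 476 (q = (17*14)*2 = 238*2 = 476)
(606 + 2874)/(q - 3030) = (606 + 2874)/(476 - 3030) = 3480/(-2554) = 3480*(-1/2554) = -1740/1277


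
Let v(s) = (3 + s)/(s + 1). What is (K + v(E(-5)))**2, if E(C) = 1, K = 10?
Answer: 144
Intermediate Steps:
v(s) = (3 + s)/(1 + s)
(K + v(E(-5)))**2 = (10 + (3 + 1)/(1 + 1))**2 = (10 + 4/2)**2 = (10 + (1/2)*4)**2 = (10 + 2)**2 = 12**2 = 144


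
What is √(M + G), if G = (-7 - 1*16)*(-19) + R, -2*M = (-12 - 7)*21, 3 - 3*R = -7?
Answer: √23034/6 ≈ 25.295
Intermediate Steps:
R = 10/3 (R = 1 - ⅓*(-7) = 1 + 7/3 = 10/3 ≈ 3.3333)
M = 399/2 (M = -(-12 - 7)*21/2 = -(-19)*21/2 = -½*(-399) = 399/2 ≈ 199.50)
G = 1321/3 (G = (-7 - 1*16)*(-19) + 10/3 = (-7 - 16)*(-19) + 10/3 = -23*(-19) + 10/3 = 437 + 10/3 = 1321/3 ≈ 440.33)
√(M + G) = √(399/2 + 1321/3) = √(3839/6) = √23034/6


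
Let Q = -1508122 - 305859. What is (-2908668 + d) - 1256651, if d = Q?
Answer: -5979300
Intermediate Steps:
Q = -1813981
d = -1813981
(-2908668 + d) - 1256651 = (-2908668 - 1813981) - 1256651 = -4722649 - 1256651 = -5979300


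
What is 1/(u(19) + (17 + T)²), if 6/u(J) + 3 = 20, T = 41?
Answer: 17/57194 ≈ 0.00029723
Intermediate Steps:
u(J) = 6/17 (u(J) = 6/(-3 + 20) = 6/17)
1/(u(19) + (17 + T)²) = 1/(6/17 + (17 + 41)²) = 1/(6/17 + 58²) = 1/(6/17 + 3364) = 1/(57194/17) = 17/57194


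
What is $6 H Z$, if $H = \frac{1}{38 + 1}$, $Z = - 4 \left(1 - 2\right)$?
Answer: $\frac{8}{13} \approx 0.61539$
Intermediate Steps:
$Z = 4$ ($Z = \left(-4\right) \left(-1\right) = 4$)
$H = \frac{1}{39} \approx 0.025641$
$6 H Z = 6 \cdot \frac{1}{39} \cdot 4 = \frac{2}{13} \cdot 4 = \frac{8}{13}$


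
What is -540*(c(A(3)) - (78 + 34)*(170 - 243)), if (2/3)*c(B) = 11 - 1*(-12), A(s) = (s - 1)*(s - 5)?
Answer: -4433670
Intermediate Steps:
A(s) = (-1 + s)*(-5 + s)
c(B) = 69/2 (c(B) = 3*(11 - 1*(-12))/2 = 3*(11 + 12)/2 = (3/2)*23 = 69/2)
-540*(c(A(3)) - (78 + 34)*(170 - 243)) = -540*(69/2 - (78 + 34)*(170 - 243)) = -540*(69/2 - 112*(-73)) = -540*(69/2 - 1*(-8176)) = -540*(69/2 + 8176) = -540*16421/2 = -4433670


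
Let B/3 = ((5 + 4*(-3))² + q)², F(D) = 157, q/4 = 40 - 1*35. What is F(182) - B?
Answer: -14126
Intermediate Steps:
q = 20 (q = 4*(40 - 1*35) = 4*(40 - 35) = 4*5 = 20)
B = 14283 (B = 3*((5 + 4*(-3))² + 20)² = 3*((5 - 12)² + 20)² = 3*((-7)² + 20)² = 3*(49 + 20)² = 3*69² = 3*4761 = 14283)
F(182) - B = 157 - 1*14283 = 157 - 14283 = -14126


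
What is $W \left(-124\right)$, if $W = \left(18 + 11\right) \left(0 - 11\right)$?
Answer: $39556$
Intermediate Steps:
$W = -319$ ($W = 29 \left(-11\right) = -319$)
$W \left(-124\right) = \left(-319\right) \left(-124\right) = 39556$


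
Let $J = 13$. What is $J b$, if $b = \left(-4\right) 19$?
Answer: $-988$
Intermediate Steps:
$b = -76$
$J b = 13 \left(-76\right) = -988$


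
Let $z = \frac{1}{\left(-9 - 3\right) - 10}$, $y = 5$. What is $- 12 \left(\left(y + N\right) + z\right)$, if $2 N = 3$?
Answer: $- \frac{852}{11} \approx -77.455$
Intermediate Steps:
$N = \frac{3}{2}$ ($N = \frac{1}{2} \cdot 3 = \frac{3}{2} \approx 1.5$)
$z = - \frac{1}{22}$ ($z = \frac{1}{-12 - 10} = \frac{1}{-22} = - \frac{1}{22} \approx -0.045455$)
$- 12 \left(\left(y + N\right) + z\right) = - 12 \left(\left(5 + \frac{3}{2}\right) - \frac{1}{22}\right) = - 12 \left(\frac{13}{2} - \frac{1}{22}\right) = \left(-12\right) \frac{71}{11} = - \frac{852}{11}$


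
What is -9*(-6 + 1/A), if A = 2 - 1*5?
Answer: 57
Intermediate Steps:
A = -3 (A = 2 - 5 = -3)
-9*(-6 + 1/A) = -9*(-6 + 1/(-3)) = -9*(-6 - ⅓) = -9*(-19/3) = 57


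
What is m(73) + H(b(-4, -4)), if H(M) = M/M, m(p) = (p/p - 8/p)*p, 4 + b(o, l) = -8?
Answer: 66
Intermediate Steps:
b(o, l) = -12 (b(o, l) = -4 - 8 = -12)
m(p) = p*(1 - 8/p) (m(p) = (1 - 8/p)*p = p*(1 - 8/p))
H(M) = 1
m(73) + H(b(-4, -4)) = (-8 + 73) + 1 = 65 + 1 = 66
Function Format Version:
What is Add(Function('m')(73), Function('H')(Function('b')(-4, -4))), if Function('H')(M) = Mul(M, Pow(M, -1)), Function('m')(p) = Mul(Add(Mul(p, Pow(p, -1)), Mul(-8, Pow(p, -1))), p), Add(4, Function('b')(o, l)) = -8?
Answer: 66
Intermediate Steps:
Function('b')(o, l) = -12 (Function('b')(o, l) = Add(-4, -8) = -12)
Function('m')(p) = Mul(p, Add(1, Mul(-8, Pow(p, -1)))) (Function('m')(p) = Mul(Add(1, Mul(-8, Pow(p, -1))), p) = Mul(p, Add(1, Mul(-8, Pow(p, -1)))))
Function('H')(M) = 1
Add(Function('m')(73), Function('H')(Function('b')(-4, -4))) = Add(Add(-8, 73), 1) = Add(65, 1) = 66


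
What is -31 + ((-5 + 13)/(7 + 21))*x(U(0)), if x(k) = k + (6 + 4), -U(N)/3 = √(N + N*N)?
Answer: -197/7 ≈ -28.143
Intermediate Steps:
U(N) = -3*√(N + N²) (U(N) = -3*√(N + N*N) = -3*√(N + N²))
x(k) = 10 + k (x(k) = k + 10 = 10 + k)
-31 + ((-5 + 13)/(7 + 21))*x(U(0)) = -31 + ((-5 + 13)/(7 + 21))*(10 - 3*√(0*(1 + 0))) = -31 + (8/28)*(10 - 3*√(0*1)) = -31 + (8*(1/28))*(10 - 3*√0) = -31 + 2*(10 - 3*0)/7 = -31 + 2*(10 + 0)/7 = -31 + (2/7)*10 = -31 + 20/7 = -197/7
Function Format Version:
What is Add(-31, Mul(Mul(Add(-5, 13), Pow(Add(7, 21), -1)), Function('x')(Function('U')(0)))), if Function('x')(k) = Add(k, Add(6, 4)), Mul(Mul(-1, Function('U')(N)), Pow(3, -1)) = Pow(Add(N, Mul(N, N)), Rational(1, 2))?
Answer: Rational(-197, 7) ≈ -28.143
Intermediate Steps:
Function('U')(N) = Mul(-3, Pow(Add(N, Pow(N, 2)), Rational(1, 2))) (Function('U')(N) = Mul(-3, Pow(Add(N, Mul(N, N)), Rational(1, 2))) = Mul(-3, Pow(Add(N, Pow(N, 2)), Rational(1, 2))))
Function('x')(k) = Add(10, k) (Function('x')(k) = Add(k, 10) = Add(10, k))
Add(-31, Mul(Mul(Add(-5, 13), Pow(Add(7, 21), -1)), Function('x')(Function('U')(0)))) = Add(-31, Mul(Mul(Add(-5, 13), Pow(Add(7, 21), -1)), Add(10, Mul(-3, Pow(Mul(0, Add(1, 0)), Rational(1, 2)))))) = Add(-31, Mul(Mul(8, Pow(28, -1)), Add(10, Mul(-3, Pow(Mul(0, 1), Rational(1, 2)))))) = Add(-31, Mul(Mul(8, Rational(1, 28)), Add(10, Mul(-3, Pow(0, Rational(1, 2)))))) = Add(-31, Mul(Rational(2, 7), Add(10, Mul(-3, 0)))) = Add(-31, Mul(Rational(2, 7), Add(10, 0))) = Add(-31, Mul(Rational(2, 7), 10)) = Add(-31, Rational(20, 7)) = Rational(-197, 7)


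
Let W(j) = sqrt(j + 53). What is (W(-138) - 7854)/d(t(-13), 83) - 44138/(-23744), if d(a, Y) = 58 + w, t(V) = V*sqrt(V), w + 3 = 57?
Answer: -810455/11872 + I*sqrt(85)/112 ≈ -68.266 + 0.082317*I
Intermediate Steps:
w = 54 (w = -3 + 57 = 54)
t(V) = V**(3/2)
W(j) = sqrt(53 + j)
d(a, Y) = 112 (d(a, Y) = 58 + 54 = 112)
(W(-138) - 7854)/d(t(-13), 83) - 44138/(-23744) = (sqrt(53 - 138) - 7854)/112 - 44138/(-23744) = (sqrt(-85) - 7854)*(1/112) - 44138*(-1/23744) = (I*sqrt(85) - 7854)*(1/112) + 22069/11872 = (-7854 + I*sqrt(85))*(1/112) + 22069/11872 = (-561/8 + I*sqrt(85)/112) + 22069/11872 = -810455/11872 + I*sqrt(85)/112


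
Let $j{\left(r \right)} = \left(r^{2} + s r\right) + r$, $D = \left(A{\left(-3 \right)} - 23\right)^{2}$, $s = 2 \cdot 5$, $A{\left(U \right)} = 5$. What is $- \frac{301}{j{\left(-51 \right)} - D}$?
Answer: $- \frac{301}{1716} \approx -0.17541$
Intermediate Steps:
$s = 10$
$D = 324$ ($D = \left(5 - 23\right)^{2} = \left(-18\right)^{2} = 324$)
$j{\left(r \right)} = r^{2} + 11 r$ ($j{\left(r \right)} = \left(r^{2} + 10 r\right) + r = r^{2} + 11 r$)
$- \frac{301}{j{\left(-51 \right)} - D} = - \frac{301}{- 51 \left(11 - 51\right) - 324} = - \frac{301}{\left(-51\right) \left(-40\right) - 324} = - \frac{301}{2040 - 324} = - \frac{301}{1716}$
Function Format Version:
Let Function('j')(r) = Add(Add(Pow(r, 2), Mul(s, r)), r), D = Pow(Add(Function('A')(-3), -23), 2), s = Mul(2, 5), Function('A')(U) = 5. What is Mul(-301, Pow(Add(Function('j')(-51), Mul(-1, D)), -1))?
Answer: Rational(-301, 1716) ≈ -0.17541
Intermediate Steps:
s = 10
D = 324 (D = Pow(Add(5, -23), 2) = Pow(-18, 2) = 324)
Function('j')(r) = Add(Pow(r, 2), Mul(11, r)) (Function('j')(r) = Add(Add(Pow(r, 2), Mul(10, r)), r) = Add(Pow(r, 2), Mul(11, r)))
Mul(-301, Pow(Add(Function('j')(-51), Mul(-1, D)), -1)) = Mul(-301, Pow(Add(Mul(-51, Add(11, -51)), Mul(-1, 324)), -1)) = Mul(-301, Pow(Add(Mul(-51, -40), -324), -1)) = Mul(-301, Pow(Add(2040, -324), -1)) = Mul(-301, Pow(1716, -1)) = Mul(-301, Rational(1, 1716)) = Rational(-301, 1716)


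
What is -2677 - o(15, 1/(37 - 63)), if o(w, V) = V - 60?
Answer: -68041/26 ≈ -2617.0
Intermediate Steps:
o(w, V) = -60 + V
-2677 - o(15, 1/(37 - 63)) = -2677 - (-60 + 1/(37 - 63)) = -2677 - (-60 + 1/(-26)) = -2677 - (-60 - 1/26) = -2677 - 1*(-1561/26) = -2677 + 1561/26 = -68041/26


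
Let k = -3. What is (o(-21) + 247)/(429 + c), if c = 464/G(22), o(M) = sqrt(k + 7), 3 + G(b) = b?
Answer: 4731/8615 ≈ 0.54916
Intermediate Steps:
G(b) = -3 + b
o(M) = 2 (o(M) = sqrt(-3 + 7) = sqrt(4) = 2)
c = 464/19 (c = 464/(-3 + 22) = 464/19 ≈ 24.421)
(o(-21) + 247)/(429 + c) = (2 + 247)/(429 + 464/19) = 249/(8615/19) = 249*(19/8615) = 4731/8615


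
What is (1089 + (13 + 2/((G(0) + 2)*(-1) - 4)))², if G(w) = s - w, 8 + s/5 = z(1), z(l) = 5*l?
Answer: 98406400/81 ≈ 1.2149e+6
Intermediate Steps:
s = -15 (s = -40 + 5*(5*1) = -40 + 5*5 = -40 + 25 = -15)
G(w) = -15 - w
(1089 + (13 + 2/((G(0) + 2)*(-1) - 4)))² = (1089 + (13 + 2/(((-15 - 1*0) + 2)*(-1) - 4)))² = (1089 + (13 + 2/(((-15 + 0) + 2)*(-1) - 4)))² = (1089 + (13 + 2/((-15 + 2)*(-1) - 4)))² = (1089 + (13 + 2/(-13*(-1) - 4)))² = (1089 + (13 + 2/(13 - 4)))² = (1089 + (13 + 2/9))² = (1089 + 119/9)² = (9920/9)² = 98406400/81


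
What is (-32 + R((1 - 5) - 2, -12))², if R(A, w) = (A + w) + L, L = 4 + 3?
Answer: 1849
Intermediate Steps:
L = 7
R(A, w) = 7 + A + w (R(A, w) = (A + w) + 7 = 7 + A + w)
(-32 + R((1 - 5) - 2, -12))² = (-32 + (7 + ((1 - 5) - 2) - 12))² = (-32 + (7 + (-4 - 2) - 12))² = (-32 + (7 - 6 - 12))² = (-32 - 11)² = (-43)² = 1849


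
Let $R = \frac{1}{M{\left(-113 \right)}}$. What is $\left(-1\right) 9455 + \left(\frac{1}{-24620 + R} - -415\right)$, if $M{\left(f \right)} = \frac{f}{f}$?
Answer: $- \frac{222555761}{24619} \approx -9040.0$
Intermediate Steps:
$M{\left(f \right)} = 1$
$R = 1$ ($R = 1^{-1} = 1$)
$\left(-1\right) 9455 + \left(\frac{1}{-24620 + R} - -415\right) = \left(-1\right) 9455 + \left(\frac{1}{-24620 + 1} - -415\right) = -9455 + \left(\frac{1}{-24619} + 415\right) = -9455 + \left(- \frac{1}{24619} + 415\right) = -9455 + \frac{10216884}{24619} = - \frac{222555761}{24619}$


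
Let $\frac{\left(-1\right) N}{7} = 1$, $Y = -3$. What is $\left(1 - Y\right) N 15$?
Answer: $-420$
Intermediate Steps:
$N = -7$ ($N = \left(-7\right) 1 = -7$)
$\left(1 - Y\right) N 15 = \left(1 - -3\right) \left(-7\right) 15 = \left(1 + 3\right) \left(-7\right) 15 = 4 \left(-7\right) 15 = \left(-28\right) 15 = -420$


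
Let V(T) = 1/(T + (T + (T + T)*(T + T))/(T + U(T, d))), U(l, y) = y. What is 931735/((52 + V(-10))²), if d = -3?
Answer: 30424000/88209 ≈ 344.91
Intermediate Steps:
V(T) = 1/(T + (T + 4*T²)/(-3 + T)) (V(T) = 1/(T + (T + (T + T)*(T + T))/(T - 3)) = 1/(T + (T + (2*T)*(2*T))/(-3 + T)) = 1/(T + (T + 4*T²)/(-3 + T)))
931735/((52 + V(-10))²) = 931735/((52 + (-3 - 10)/((-10)*(-2 + 5*(-10))))²) = 931735/((52 - ⅒*(-13)/(-2 - 50))²) = 931735/((52 - ⅒*(-13)/(-52))²) = 931735/((52 - ⅒*(-1/52)*(-13))²) = 931735/((52 - 1/40)²) = 931735/((2079/40)²) = 931735/(4322241/1600) = 931735*(1600/4322241) = 30424000/88209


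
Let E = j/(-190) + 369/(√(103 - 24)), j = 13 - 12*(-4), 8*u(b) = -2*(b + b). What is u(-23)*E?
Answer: -1403/380 + 8487*√79/158 ≈ 473.74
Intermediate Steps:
u(b) = -b/2 (u(b) = (-2*(b + b))/8 = (-4*b)/8 = -b/2)
j = 61 (j = 13 + 48 = 61)
E = -61/190 + 369*√79/79 (E = 61/(-190) + 369/(√(103 - 24)) = 61*(-1/190) + 369/(√79) = -61/190 + 369*(√79/79) = -61/190 + 369*√79/79 ≈ 41.195)
u(-23)*E = (-½*(-23))*(-61/190 + 369*√79/79) = 23*(-61/190 + 369*√79/79)/2 = -1403/380 + 8487*√79/158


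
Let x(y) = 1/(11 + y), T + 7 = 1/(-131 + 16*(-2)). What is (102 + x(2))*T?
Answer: -1515434/2119 ≈ -715.17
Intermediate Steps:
T = -1142/163 (T = -7 + 1/(-131 + 16*(-2)) = -7 + 1/(-131 - 32) = -7 + 1/(-163) = -7 - 1/163 = -1142/163 ≈ -7.0061)
(102 + x(2))*T = (102 + 1/(11 + 2))*(-1142/163) = (102 + 1/13)*(-1142/163) = (1327/13)*(-1142/163) = -1515434/2119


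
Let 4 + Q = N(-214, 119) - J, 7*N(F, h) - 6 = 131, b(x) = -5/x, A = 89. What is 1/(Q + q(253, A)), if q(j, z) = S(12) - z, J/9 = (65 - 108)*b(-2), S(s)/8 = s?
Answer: 14/13861 ≈ 0.0010100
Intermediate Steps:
N(F, h) = 137/7 (N(F, h) = 6/7 + (⅐)*131 = 6/7 + 131/7 = 137/7)
S(s) = 8*s
J = -1935/2 (J = 9*((65 - 108)*(-5/(-2))) = 9*(-(-215)*(-1)/2) = 9*(-43*5/2) = 9*(-215/2) = -1935/2 ≈ -967.50)
q(j, z) = 96 - z (q(j, z) = 8*12 - z = 96 - z)
Q = 13763/14 (Q = -4 + (137/7 - 1*(-1935/2)) = -4 + (137/7 + 1935/2) = -4 + 13819/14 = 13763/14 ≈ 983.07)
1/(Q + q(253, A)) = 1/(13763/14 + (96 - 1*89)) = 1/(13763/14 + (96 - 89)) = 1/(13763/14 + 7) = 1/(13861/14) = 14/13861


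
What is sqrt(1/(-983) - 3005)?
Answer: 14*I*sqrt(14814793)/983 ≈ 54.818*I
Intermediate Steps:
sqrt(1/(-983) - 3005) = sqrt(-1/983 - 3005) = sqrt(-2953916/983) = 14*I*sqrt(14814793)/983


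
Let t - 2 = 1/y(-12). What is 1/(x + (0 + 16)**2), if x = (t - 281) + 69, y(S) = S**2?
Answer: 144/6625 ≈ 0.021736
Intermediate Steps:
t = 289/144 (t = 2 + 1/((-12)**2) = 2 + 1/144 = 289/144 ≈ 2.0069)
x = -30239/144 (x = (289/144 - 281) + 69 = -40175/144 + 69 = -30239/144 ≈ -209.99)
1/(x + (0 + 16)**2) = 1/(-30239/144 + (0 + 16)**2) = 1/(-30239/144 + 16**2) = 1/(-30239/144 + 256) = 1/(6625/144) = 144/6625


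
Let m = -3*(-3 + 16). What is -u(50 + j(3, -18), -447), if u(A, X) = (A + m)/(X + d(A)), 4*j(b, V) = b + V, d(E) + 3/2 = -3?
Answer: 29/1806 ≈ 0.016058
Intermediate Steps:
d(E) = -9/2 (d(E) = -3/2 - 3 = -9/2)
j(b, V) = V/4 + b/4 (j(b, V) = (b + V)/4 = (V + b)/4 = V/4 + b/4)
m = -39 (m = -3*13 = -39)
u(A, X) = (-39 + A)/(-9/2 + X) (u(A, X) = (A - 39)/(X - 9/2) = (-39 + A)/(-9/2 + X))
-u(50 + j(3, -18), -447) = -2*(-39 + (50 + ((¼)*(-18) + (¼)*3)))/(-9 + 2*(-447)) = -2*(-39 + (50 + (-9/2 + ¾)))/(-9 - 894) = -2*(-39 + (50 - 15/4))/(-903) = -2*(-1)*(-39 + 185/4)/903 = -2*(-1)*29/(903*4) = -1*(-29/1806) = 29/1806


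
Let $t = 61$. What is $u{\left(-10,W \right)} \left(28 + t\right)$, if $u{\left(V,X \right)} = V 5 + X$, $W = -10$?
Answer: $-5340$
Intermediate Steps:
$u{\left(V,X \right)} = X + 5 V$ ($u{\left(V,X \right)} = 5 V + X = X + 5 V$)
$u{\left(-10,W \right)} \left(28 + t\right) = \left(-10 + 5 \left(-10\right)\right) \left(28 + 61\right) = \left(-10 - 50\right) 89 = \left(-60\right) 89 = -5340$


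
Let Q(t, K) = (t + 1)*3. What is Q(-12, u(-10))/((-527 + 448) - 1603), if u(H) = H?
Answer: 33/1682 ≈ 0.019619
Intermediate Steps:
Q(t, K) = 3 + 3*t (Q(t, K) = (1 + t)*3 = 3 + 3*t)
Q(-12, u(-10))/((-527 + 448) - 1603) = (3 + 3*(-12))/((-527 + 448) - 1603) = (3 - 36)/(-79 - 1603) = -33/(-1682) = -33*(-1/1682) = 33/1682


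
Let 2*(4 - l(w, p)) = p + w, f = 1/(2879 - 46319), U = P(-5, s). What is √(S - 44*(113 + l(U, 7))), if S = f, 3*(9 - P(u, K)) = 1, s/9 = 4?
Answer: I*√62944801635/3620 ≈ 69.306*I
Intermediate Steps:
s = 36 (s = 9*4 = 36)
P(u, K) = 26/3 (P(u, K) = 9 - ⅓*1 = 9 - ⅓ = 26/3)
U = 26/3 ≈ 8.6667
f = -1/43440 (f = 1/(-43440) = -1/43440 ≈ -2.3020e-5)
l(w, p) = 4 - p/2 - w/2 (l(w, p) = 4 - (p + w)/2 = 4 + (-p/2 - w/2) = 4 - p/2 - w/2)
S = -1/43440 ≈ -2.3020e-5
√(S - 44*(113 + l(U, 7))) = √(-1/43440 - 44*(113 + (4 - ½*7 - ½*26/3))) = √(-1/43440 - 44*(113 + (4 - 7/2 - 13/3))) = √(-1/43440 - 44*(113 - 23/6)) = √(-1/43440 - 44*655/6) = √(-1/43440 - 14410/3) = √(-69552267/14480) = I*√62944801635/3620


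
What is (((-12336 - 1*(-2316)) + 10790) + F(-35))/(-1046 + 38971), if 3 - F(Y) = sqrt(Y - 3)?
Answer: 773/37925 - I*sqrt(38)/37925 ≈ 0.020382 - 0.00016254*I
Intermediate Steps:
F(Y) = 3 - sqrt(-3 + Y) (F(Y) = 3 - sqrt(Y - 3) = 3 - sqrt(-3 + Y))
(((-12336 - 1*(-2316)) + 10790) + F(-35))/(-1046 + 38971) = (((-12336 - 1*(-2316)) + 10790) + (3 - sqrt(-3 - 35)))/(-1046 + 38971) = (((-12336 + 2316) + 10790) + (3 - sqrt(-38)))/37925 = ((-10020 + 10790) + (3 - I*sqrt(38)))*(1/37925) = (770 + (3 - I*sqrt(38)))*(1/37925) = (773 - I*sqrt(38))*(1/37925) = 773/37925 - I*sqrt(38)/37925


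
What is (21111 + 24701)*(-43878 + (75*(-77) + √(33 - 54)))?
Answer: -2274703236 + 45812*I*√21 ≈ -2.2747e+9 + 2.0994e+5*I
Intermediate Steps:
(21111 + 24701)*(-43878 + (75*(-77) + √(33 - 54))) = 45812*(-43878 + (-5775 + √(-21))) = 45812*(-43878 + (-5775 + I*√21)) = 45812*(-49653 + I*√21) = -2274703236 + 45812*I*√21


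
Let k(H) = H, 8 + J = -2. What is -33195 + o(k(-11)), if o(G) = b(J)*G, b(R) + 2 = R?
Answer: -33063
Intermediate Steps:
J = -10 (J = -8 - 2 = -10)
b(R) = -2 + R
o(G) = -12*G (o(G) = (-2 - 10)*G = -12*G)
-33195 + o(k(-11)) = -33195 - 12*(-11) = -33195 + 132 = -33063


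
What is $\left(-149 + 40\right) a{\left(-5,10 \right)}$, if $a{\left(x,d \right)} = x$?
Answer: $545$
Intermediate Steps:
$\left(-149 + 40\right) a{\left(-5,10 \right)} = \left(-149 + 40\right) \left(-5\right) = \left(-109\right) \left(-5\right) = 545$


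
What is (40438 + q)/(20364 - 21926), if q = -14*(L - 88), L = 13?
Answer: -20744/781 ≈ -26.561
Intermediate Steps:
q = 1050 (q = -14*(13 - 88) = -14*(-75) = 1050)
(40438 + q)/(20364 - 21926) = (40438 + 1050)/(20364 - 21926) = 41488/(-1562) = 41488*(-1/1562) = -20744/781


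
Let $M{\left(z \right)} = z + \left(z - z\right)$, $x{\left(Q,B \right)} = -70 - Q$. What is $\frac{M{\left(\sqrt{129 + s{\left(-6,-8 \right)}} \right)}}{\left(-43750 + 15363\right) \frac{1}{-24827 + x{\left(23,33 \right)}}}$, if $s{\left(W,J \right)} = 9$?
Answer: $\frac{24920 \sqrt{138}}{28387} \approx 10.313$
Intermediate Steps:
$M{\left(z \right)} = z$ ($M{\left(z \right)} = z + 0 = z$)
$\frac{M{\left(\sqrt{129 + s{\left(-6,-8 \right)}} \right)}}{\left(-43750 + 15363\right) \frac{1}{-24827 + x{\left(23,33 \right)}}} = \frac{\sqrt{129 + 9}}{\left(-43750 + 15363\right) \frac{1}{-24827 - 93}} = \frac{\sqrt{138}}{\left(-28387\right) \frac{1}{-24827 - 93}} = \frac{\sqrt{138}}{\left(-28387\right) \frac{1}{-24920}} = \frac{\sqrt{138}}{\left(-28387\right) \left(- \frac{1}{24920}\right)} = \frac{\sqrt{138}}{\frac{28387}{24920}} = \sqrt{138} \cdot \frac{24920}{28387} = \frac{24920 \sqrt{138}}{28387}$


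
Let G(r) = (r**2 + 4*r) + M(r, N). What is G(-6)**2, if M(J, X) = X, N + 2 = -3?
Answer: 49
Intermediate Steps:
N = -5 (N = -2 - 3 = -5)
G(r) = -5 + r**2 + 4*r (G(r) = (r**2 + 4*r) - 5 = -5 + r**2 + 4*r)
G(-6)**2 = (-5 + (-6)**2 + 4*(-6))**2 = (-5 + 36 - 24)**2 = 7**2 = 49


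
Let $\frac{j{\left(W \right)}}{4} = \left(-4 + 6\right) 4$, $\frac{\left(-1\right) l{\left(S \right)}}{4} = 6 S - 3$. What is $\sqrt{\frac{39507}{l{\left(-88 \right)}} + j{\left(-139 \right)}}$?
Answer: $\frac{5 \sqrt{253641}}{354} \approx 7.1134$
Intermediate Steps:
$l{\left(S \right)} = 12 - 24 S$ ($l{\left(S \right)} = - 4 \left(6 S - 3\right) = - 4 \left(-3 + 6 S\right) = 12 - 24 S$)
$j{\left(W \right)} = 32$ ($j{\left(W \right)} = 4 \left(-4 + 6\right) 4 = 4 \cdot 2 \cdot 4 = 4 \cdot 8 = 32$)
$\sqrt{\frac{39507}{l{\left(-88 \right)}} + j{\left(-139 \right)}} = \sqrt{\frac{39507}{12 - -2112} + 32} = \sqrt{\frac{39507}{12 + 2112} + 32} = \sqrt{\frac{39507}{2124} + 32} = \sqrt{39507 \cdot \frac{1}{2124} + 32} = \sqrt{\frac{13169}{708} + 32} = \sqrt{\frac{35825}{708}} = \frac{5 \sqrt{253641}}{354}$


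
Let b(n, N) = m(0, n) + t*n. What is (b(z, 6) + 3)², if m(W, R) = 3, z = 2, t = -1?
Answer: 16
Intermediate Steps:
b(n, N) = 3 - n
(b(z, 6) + 3)² = ((3 - 1*2) + 3)² = ((3 - 2) + 3)² = (1 + 3)² = 4² = 16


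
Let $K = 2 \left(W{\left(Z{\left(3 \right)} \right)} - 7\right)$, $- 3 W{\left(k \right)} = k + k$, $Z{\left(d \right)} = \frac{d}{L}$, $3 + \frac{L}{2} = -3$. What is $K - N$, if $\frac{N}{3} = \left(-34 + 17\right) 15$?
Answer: $\frac{2254}{3} \approx 751.33$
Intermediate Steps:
$L = -12$ ($L = -6 + 2 \left(-3\right) = -6 - 6 = -12$)
$Z{\left(d \right)} = - \frac{d}{12}$ ($Z{\left(d \right)} = \frac{d}{-12} = d \left(- \frac{1}{12}\right) = - \frac{d}{12}$)
$N = -765$ ($N = 3 \left(-34 + 17\right) 15 = 3 \left(\left(-17\right) 15\right) = 3 \left(-255\right) = -765$)
$W{\left(k \right)} = - \frac{2 k}{3}$ ($W{\left(k \right)} = - \frac{k + k}{3} = - \frac{2 k}{3}$)
$K = - \frac{41}{3}$ ($K = 2 \left(- \frac{2 \left(\left(- \frac{1}{12}\right) 3\right)}{3} - 7\right) = 2 \left(\left(- \frac{2}{3}\right) \left(- \frac{1}{4}\right) - 7\right) = 2 \left(\frac{1}{6} - 7\right) = 2 \left(- \frac{41}{6}\right) = - \frac{41}{3} \approx -13.667$)
$K - N = - \frac{41}{3} - -765 = - \frac{41}{3} + 765 = \frac{2254}{3}$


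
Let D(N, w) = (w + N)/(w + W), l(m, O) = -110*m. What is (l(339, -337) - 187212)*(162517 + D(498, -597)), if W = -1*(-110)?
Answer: -17768407902756/487 ≈ -3.6485e+10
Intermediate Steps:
W = 110
D(N, w) = (N + w)/(110 + w) (D(N, w) = (w + N)/(w + 110) = (N + w)/(110 + w))
(l(339, -337) - 187212)*(162517 + D(498, -597)) = (-110*339 - 187212)*(162517 + (498 - 597)/(110 - 597)) = (-37290 - 187212)*(162517 - 99/(-487)) = -224502*(162517 - 1/487*(-99)) = -224502*(162517 + 99/487) = -224502*79145878/487 = -17768407902756/487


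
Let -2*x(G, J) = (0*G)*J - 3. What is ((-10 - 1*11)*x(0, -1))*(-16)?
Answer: 504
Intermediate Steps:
x(G, J) = 3/2 (x(G, J) = -((0*G)*J - 3)/2 = -(0*J - 3)/2 = -(0 - 3)/2 = -1/2*(-3) = 3/2)
((-10 - 1*11)*x(0, -1))*(-16) = ((-10 - 1*11)*(3/2))*(-16) = ((-10 - 11)*(3/2))*(-16) = -21*3/2*(-16) = -63/2*(-16) = 504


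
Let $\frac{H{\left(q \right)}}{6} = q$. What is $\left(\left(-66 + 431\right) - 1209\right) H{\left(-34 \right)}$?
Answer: $172176$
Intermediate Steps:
$H{\left(q \right)} = 6 q$
$\left(\left(-66 + 431\right) - 1209\right) H{\left(-34 \right)} = \left(\left(-66 + 431\right) - 1209\right) 6 \left(-34\right) = \left(365 - 1209\right) \left(-204\right) = \left(-844\right) \left(-204\right) = 172176$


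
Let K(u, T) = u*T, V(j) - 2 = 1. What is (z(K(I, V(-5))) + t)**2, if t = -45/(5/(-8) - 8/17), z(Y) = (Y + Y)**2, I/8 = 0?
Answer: 37454400/22201 ≈ 1687.1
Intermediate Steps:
I = 0 (I = 8*0 = 0)
V(j) = 3 (V(j) = 2 + 1 = 3)
K(u, T) = T*u
z(Y) = 4*Y**2 (z(Y) = (2*Y)**2 = 4*Y**2)
t = 6120/149 (t = -45/(5*(-1/8) - 8*1/17) = -45/(-5/8 - 8/17) = -45/(-149/136) = -45*(-136/149) = 6120/149 ≈ 41.074)
(z(K(I, V(-5))) + t)**2 = (4*(3*0)**2 + 6120/149)**2 = (4*0**2 + 6120/149)**2 = (4*0 + 6120/149)**2 = (0 + 6120/149)**2 = (6120/149)**2 = 37454400/22201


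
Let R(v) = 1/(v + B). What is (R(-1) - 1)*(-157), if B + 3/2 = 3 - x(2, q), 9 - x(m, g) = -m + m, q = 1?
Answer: 2983/17 ≈ 175.47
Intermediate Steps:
x(m, g) = 9 (x(m, g) = 9 - (-m + m) = 9 - 1*0 = 9 + 0 = 9)
B = -15/2 (B = -3/2 + (3 - 1*9) = -3/2 + (3 - 9) = -3/2 - 6 = -15/2 ≈ -7.5000)
R(v) = 1/(-15/2 + v) (R(v) = 1/(v - 15/2) = 1/(-15/2 + v))
(R(-1) - 1)*(-157) = (2/(-15 + 2*(-1)) - 1)*(-157) = (2/(-15 - 2) - 1)*(-157) = (2/(-17) - 1)*(-157) = (2*(-1/17) - 1)*(-157) = (-2/17 - 1)*(-157) = -19/17*(-157) = 2983/17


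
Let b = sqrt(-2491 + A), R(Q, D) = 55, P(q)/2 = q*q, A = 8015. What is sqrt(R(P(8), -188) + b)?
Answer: sqrt(55 + 2*sqrt(1381)) ≈ 11.372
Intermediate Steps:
P(q) = 2*q**2 (P(q) = 2*(q*q) = 2*q**2)
b = 2*sqrt(1381) (b = sqrt(-2491 + 8015) = sqrt(5524) = 2*sqrt(1381) ≈ 74.324)
sqrt(R(P(8), -188) + b) = sqrt(55 + 2*sqrt(1381))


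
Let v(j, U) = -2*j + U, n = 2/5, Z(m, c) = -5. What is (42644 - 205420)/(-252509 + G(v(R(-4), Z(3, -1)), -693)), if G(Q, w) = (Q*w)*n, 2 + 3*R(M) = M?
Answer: 813880/1261159 ≈ 0.64534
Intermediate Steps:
n = ⅖ (n = 2*(⅕) = ⅖ ≈ 0.40000)
R(M) = -⅔ + M/3
v(j, U) = U - 2*j
G(Q, w) = 2*Q*w/5 (G(Q, w) = (Q*w)*(⅖) = 2*Q*w/5)
(42644 - 205420)/(-252509 + G(v(R(-4), Z(3, -1)), -693)) = (42644 - 205420)/(-252509 + (⅖)*(-5 - 2*(-⅔ + (⅓)*(-4)))*(-693)) = -162776/(-252509 + (⅖)*(-5 - 2*(-⅔ - 4/3))*(-693)) = -162776/(-252509 + (⅖)*(-5 - 2*(-2))*(-693)) = -162776/(-252509 + (⅖)*(-5 + 4)*(-693)) = -162776/(-252509 + (⅖)*(-1)*(-693)) = -162776/(-252509 + 1386/5) = -162776/(-1261159/5) = -162776*(-5/1261159) = 813880/1261159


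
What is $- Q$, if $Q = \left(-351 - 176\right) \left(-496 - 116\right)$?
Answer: $-322524$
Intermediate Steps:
$Q = 322524$ ($Q = \left(-527\right) \left(-612\right) = 322524$)
$- Q = \left(-1\right) 322524 = -322524$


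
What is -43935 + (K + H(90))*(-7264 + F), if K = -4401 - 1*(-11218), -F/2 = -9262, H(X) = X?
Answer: 77728885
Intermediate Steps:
F = 18524 (F = -2*(-9262) = 18524)
K = 6817 (K = -4401 + 11218 = 6817)
-43935 + (K + H(90))*(-7264 + F) = -43935 + (6817 + 90)*(-7264 + 18524) = -43935 + 6907*11260 = -43935 + 77772820 = 77728885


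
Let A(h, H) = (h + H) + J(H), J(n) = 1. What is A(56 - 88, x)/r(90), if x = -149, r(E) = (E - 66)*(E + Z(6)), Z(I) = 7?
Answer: -15/194 ≈ -0.077320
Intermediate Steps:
r(E) = (-66 + E)*(7 + E) (r(E) = (E - 66)*(E + 7) = (-66 + E)*(7 + E))
A(h, H) = 1 + H + h (A(h, H) = (h + H) + 1 = (H + h) + 1 = 1 + H + h)
A(56 - 88, x)/r(90) = (1 - 149 + (56 - 88))/(-462 + 90² - 59*90) = (1 - 149 - 32)/(-462 + 8100 - 5310) = -180/2328 = -180*1/2328 = -15/194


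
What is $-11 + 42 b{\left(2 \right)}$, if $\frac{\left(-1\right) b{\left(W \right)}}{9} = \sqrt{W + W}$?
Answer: $-767$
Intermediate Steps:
$b{\left(W \right)} = - 9 \sqrt{2} \sqrt{W}$ ($b{\left(W \right)} = - 9 \sqrt{W + W} = - 9 \sqrt{2 W} = - 9 \sqrt{2} \sqrt{W}$)
$-11 + 42 b{\left(2 \right)} = -11 + 42 \left(- 9 \sqrt{2} \sqrt{2}\right) = -11 + 42 \left(-18\right) = -11 - 756 = -767$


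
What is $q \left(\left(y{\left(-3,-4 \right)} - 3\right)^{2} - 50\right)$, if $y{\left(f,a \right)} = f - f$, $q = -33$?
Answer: $1353$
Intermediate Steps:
$y{\left(f,a \right)} = 0$
$q \left(\left(y{\left(-3,-4 \right)} - 3\right)^{2} - 50\right) = - 33 \left(\left(0 - 3\right)^{2} - 50\right) = - 33 \left(\left(-3\right)^{2} - 50\right) = - 33 \left(9 - 50\right) = \left(-33\right) \left(-41\right) = 1353$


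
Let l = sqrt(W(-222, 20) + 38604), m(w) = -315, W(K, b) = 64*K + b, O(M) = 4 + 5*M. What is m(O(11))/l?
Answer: -45*sqrt(1526)/872 ≈ -2.0159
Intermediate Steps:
W(K, b) = b + 64*K
l = 4*sqrt(1526) (l = sqrt((20 + 64*(-222)) + 38604) = sqrt((20 - 14208) + 38604) = sqrt(-14188 + 38604) = sqrt(24416) = 4*sqrt(1526) ≈ 156.26)
m(O(11))/l = -315*sqrt(1526)/6104 = -45*sqrt(1526)/872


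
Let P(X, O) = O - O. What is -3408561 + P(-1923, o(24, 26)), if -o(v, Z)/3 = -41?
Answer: -3408561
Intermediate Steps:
o(v, Z) = 123 (o(v, Z) = -3*(-41) = 123)
P(X, O) = 0
-3408561 + P(-1923, o(24, 26)) = -3408561 + 0 = -3408561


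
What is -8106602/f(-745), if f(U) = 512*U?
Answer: 4053301/190720 ≈ 21.253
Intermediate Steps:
-8106602/f(-745) = -8106602/(512*(-745)) = -8106602/(-381440) = -8106602*(-1/381440) = 4053301/190720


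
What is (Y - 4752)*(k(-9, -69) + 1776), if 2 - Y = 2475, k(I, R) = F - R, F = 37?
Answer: -13597450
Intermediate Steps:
k(I, R) = 37 - R
Y = -2473 (Y = 2 - 1*2475 = 2 - 2475 = -2473)
(Y - 4752)*(k(-9, -69) + 1776) = (-2473 - 4752)*((37 - 1*(-69)) + 1776) = -7225*((37 + 69) + 1776) = -7225*(106 + 1776) = -7225*1882 = -13597450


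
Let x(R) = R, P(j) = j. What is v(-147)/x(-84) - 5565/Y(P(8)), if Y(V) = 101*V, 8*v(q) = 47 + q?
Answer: -28585/4242 ≈ -6.7386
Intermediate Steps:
v(q) = 47/8 + q/8 (v(q) = (47 + q)/8 = 47/8 + q/8)
v(-147)/x(-84) - 5565/Y(P(8)) = (47/8 + (1/8)*(-147))/(-84) - 5565/(101*8) = (47/8 - 147/8)*(-1/84) - 5565/808 = -25/2*(-1/84) - 5565*1/808 = 25/168 - 5565/808 = -28585/4242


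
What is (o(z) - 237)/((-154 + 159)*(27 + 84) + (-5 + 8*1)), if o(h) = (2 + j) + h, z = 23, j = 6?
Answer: -103/279 ≈ -0.36918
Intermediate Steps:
o(h) = 8 + h (o(h) = (2 + 6) + h = 8 + h)
(o(z) - 237)/((-154 + 159)*(27 + 84) + (-5 + 8*1)) = ((8 + 23) - 237)/((-154 + 159)*(27 + 84) + (-5 + 8*1)) = (31 - 237)/(5*111 + (-5 + 8)) = -206/(555 + 3) = -206/558 = -206*1/558 = -103/279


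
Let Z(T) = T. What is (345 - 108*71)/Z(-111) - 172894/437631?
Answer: 1061860193/16192347 ≈ 65.578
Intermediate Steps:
(345 - 108*71)/Z(-111) - 172894/437631 = (345 - 108*71)/(-111) - 172894/437631 = (345 - 7668)*(-1/111) - 172894*1/437631 = -7323*(-1/111) - 172894/437631 = 2441/37 - 172894/437631 = 1061860193/16192347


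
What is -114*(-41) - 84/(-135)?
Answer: 210358/45 ≈ 4674.6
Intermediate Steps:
-114*(-41) - 84/(-135) = 4674 - 84*(-1/135) = 4674 + 28/45 = 210358/45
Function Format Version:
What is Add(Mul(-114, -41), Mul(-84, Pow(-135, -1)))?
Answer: Rational(210358, 45) ≈ 4674.6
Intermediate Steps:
Add(Mul(-114, -41), Mul(-84, Pow(-135, -1))) = Add(4674, Mul(-84, Rational(-1, 135))) = Add(4674, Rational(28, 45)) = Rational(210358, 45)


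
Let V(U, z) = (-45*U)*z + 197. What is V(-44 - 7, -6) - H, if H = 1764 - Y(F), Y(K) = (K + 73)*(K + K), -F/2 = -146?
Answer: 197823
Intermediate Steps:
F = 292 (F = -2*(-146) = 292)
Y(K) = 2*K*(73 + K) (Y(K) = (73 + K)*(2*K) = 2*K*(73 + K))
H = -211396 (H = 1764 - 2*292*(73 + 292) = 1764 - 2*292*365 = 1764 - 1*213160 = 1764 - 213160 = -211396)
V(U, z) = 197 - 45*U*z (V(U, z) = -45*U*z + 197 = 197 - 45*U*z)
V(-44 - 7, -6) - H = (197 - 45*(-44 - 7)*(-6)) - 1*(-211396) = (197 - 45*(-51)*(-6)) + 211396 = (197 - 13770) + 211396 = -13573 + 211396 = 197823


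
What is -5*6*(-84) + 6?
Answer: 2526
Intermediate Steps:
-5*6*(-84) + 6 = -30*(-84) + 6 = 2520 + 6 = 2526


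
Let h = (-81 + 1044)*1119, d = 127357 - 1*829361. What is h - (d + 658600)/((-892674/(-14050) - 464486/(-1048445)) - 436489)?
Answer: 115461368931552105049/107147087072167 ≈ 1.0776e+6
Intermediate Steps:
d = -702004 (d = 127357 - 829361 = -702004)
h = 1077597 (h = 963*1119 = 1077597)
h - (d + 658600)/((-892674/(-14050) - 464486/(-1048445)) - 436489) = 1077597 - (-702004 + 658600)/((-892674/(-14050) - 464486/(-1048445)) - 436489) = 1077597 - (-43404)/((-892674*(-1/14050) - 464486*(-1/1048445)) - 436489) = 1077597 - (-43404)/((446337/7025 + 464486/1048445) - 436489) = 1077597 - (-43404)/(94244562023/1473065225 - 436489) = 1077597 - (-43404)/(-642882522433002/1473065225) = 1077597 - (-43404)*(-1473065225)/642882522433002 = 1077597 - 1*10656153837650/107147087072167 = 1077597 - 10656153837650/107147087072167 = 115461368931552105049/107147087072167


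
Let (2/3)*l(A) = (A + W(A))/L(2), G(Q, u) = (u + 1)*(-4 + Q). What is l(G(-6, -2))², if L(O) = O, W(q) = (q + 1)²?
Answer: 154449/16 ≈ 9653.1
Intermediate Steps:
W(q) = (1 + q)²
G(Q, u) = (1 + u)*(-4 + Q)
l(A) = 3*A/4 + 3*(1 + A)²/4 (l(A) = 3*((A + (1 + A)²)/2)/2 = 3*((A + (1 + A)²)*(½))/2 = 3*(A/2 + (1 + A)²/2)/2 = 3*A/4 + 3*(1 + A)²/4)
l(G(-6, -2))² = (3*(-4 - 6 - 4*(-2) - 6*(-2))/4 + 3*(1 + (-4 - 6 - 4*(-2) - 6*(-2)))²/4)² = (3*(-4 - 6 + 8 + 12)/4 + 3*(1 + (-4 - 6 + 8 + 12))²/4)² = ((¾)*10 + 3*(1 + 10)²/4)² = (15/2 + (¾)*11²)² = (15/2 + (¾)*121)² = (15/2 + 363/4)² = (393/4)² = 154449/16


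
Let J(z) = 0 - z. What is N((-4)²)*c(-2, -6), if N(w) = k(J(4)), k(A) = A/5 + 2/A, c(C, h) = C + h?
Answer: 52/5 ≈ 10.400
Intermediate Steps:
J(z) = -z
k(A) = 2/A + A/5 (k(A) = A*(⅕) + 2/A = A/5 + 2/A = 2/A + A/5)
N(w) = -13/10 (N(w) = 2/((-1*4)) + (-1*4)/5 = 2/(-4) + (⅕)*(-4) = 2*(-¼) - ⅘ = -½ - ⅘ = -13/10)
N((-4)²)*c(-2, -6) = -13*(-2 - 6)/10 = -13/10*(-8) = 52/5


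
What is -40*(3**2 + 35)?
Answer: -1760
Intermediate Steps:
-40*(3**2 + 35) = -40*(9 + 35) = -40*44 = -1760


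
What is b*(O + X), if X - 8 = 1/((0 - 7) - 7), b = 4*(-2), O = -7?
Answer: -52/7 ≈ -7.4286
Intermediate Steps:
b = -8
X = 111/14 (X = 8 + 1/((0 - 7) - 7) = 8 + 1/(-7 - 7) = 8 + 1/(-14) = 8 - 1/14 = 111/14 ≈ 7.9286)
b*(O + X) = -8*(-7 + 111/14) = -8*13/14 = -52/7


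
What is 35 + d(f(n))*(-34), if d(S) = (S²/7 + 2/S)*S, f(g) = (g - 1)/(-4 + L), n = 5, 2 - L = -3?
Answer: -2407/7 ≈ -343.86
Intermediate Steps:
L = 5 (L = 2 - 1*(-3) = 2 + 3 = 5)
f(g) = -1 + g (f(g) = (g - 1)/(-4 + 5) = (-1 + g)/1 = (-1 + g)*1 = -1 + g)
d(S) = S*(2/S + S²/7) (d(S) = (S²*(⅐) + 2/S)*S = (S²/7 + 2/S)*S = (2/S + S²/7)*S = S*(2/S + S²/7))
35 + d(f(n))*(-34) = 35 + (2 + (-1 + 5)³/7)*(-34) = 35 + (2 + (⅐)*4³)*(-34) = 35 + (2 + (⅐)*64)*(-34) = 35 + (2 + 64/7)*(-34) = 35 + (78/7)*(-34) = 35 - 2652/7 = -2407/7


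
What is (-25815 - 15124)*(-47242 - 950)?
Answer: 1972932288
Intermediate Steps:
(-25815 - 15124)*(-47242 - 950) = -40939*(-48192) = 1972932288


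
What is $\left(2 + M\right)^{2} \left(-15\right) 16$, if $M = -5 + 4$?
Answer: $-240$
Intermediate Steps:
$M = -1$
$\left(2 + M\right)^{2} \left(-15\right) 16 = \left(2 - 1\right)^{2} \left(-15\right) 16 = 1^{2} \left(-15\right) 16 = 1 \left(-15\right) 16 = \left(-15\right) 16 = -240$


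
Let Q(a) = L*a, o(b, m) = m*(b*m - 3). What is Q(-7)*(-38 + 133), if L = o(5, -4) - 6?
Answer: -57190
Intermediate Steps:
o(b, m) = m*(-3 + b*m)
L = 86 (L = -4*(-3 + 5*(-4)) - 6 = -4*(-3 - 20) - 6 = -4*(-23) - 6 = 92 - 6 = 86)
Q(a) = 86*a
Q(-7)*(-38 + 133) = (86*(-7))*(-38 + 133) = -602*95 = -57190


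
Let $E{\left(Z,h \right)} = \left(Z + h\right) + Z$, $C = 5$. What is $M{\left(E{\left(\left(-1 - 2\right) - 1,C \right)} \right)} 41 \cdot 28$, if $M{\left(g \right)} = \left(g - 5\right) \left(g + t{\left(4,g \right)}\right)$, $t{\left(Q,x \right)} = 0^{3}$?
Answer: $27552$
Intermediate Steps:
$t{\left(Q,x \right)} = 0$
$E{\left(Z,h \right)} = h + 2 Z$
$M{\left(g \right)} = g \left(-5 + g\right)$ ($M{\left(g \right)} = \left(g - 5\right) \left(g + 0\right) = \left(-5 + g\right) g = g \left(-5 + g\right)$)
$M{\left(E{\left(\left(-1 - 2\right) - 1,C \right)} \right)} 41 \cdot 28 = \left(5 + 2 \left(\left(-1 - 2\right) - 1\right)\right) \left(-5 + \left(5 + 2 \left(\left(-1 - 2\right) - 1\right)\right)\right) 41 \cdot 28 = \left(5 + 2 \left(-3 - 1\right)\right) \left(-5 + \left(5 + 2 \left(-3 - 1\right)\right)\right) 41 \cdot 28 = \left(5 + 2 \left(-4\right)\right) \left(-5 + \left(5 + 2 \left(-4\right)\right)\right) 41 \cdot 28 = \left(5 - 8\right) \left(-5 + \left(5 - 8\right)\right) 41 \cdot 28 = - 3 \left(-5 - 3\right) 41 \cdot 28 = \left(-3\right) \left(-8\right) 41 \cdot 28 = 24 \cdot 41 \cdot 28 = 984 \cdot 28 = 27552$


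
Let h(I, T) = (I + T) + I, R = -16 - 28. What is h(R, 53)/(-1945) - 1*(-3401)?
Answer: 1322996/389 ≈ 3401.0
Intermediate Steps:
R = -44
h(I, T) = T + 2*I
h(R, 53)/(-1945) - 1*(-3401) = (53 + 2*(-44))/(-1945) - 1*(-3401) = (53 - 88)*(-1/1945) + 3401 = -35*(-1/1945) + 3401 = 7/389 + 3401 = 1322996/389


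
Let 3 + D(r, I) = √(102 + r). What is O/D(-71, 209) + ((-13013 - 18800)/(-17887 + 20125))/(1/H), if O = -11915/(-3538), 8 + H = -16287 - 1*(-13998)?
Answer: 2843951871853/87098484 + 11915*√31/77836 ≈ 32653.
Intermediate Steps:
D(r, I) = -3 + √(102 + r)
H = -2297 (H = -8 + (-16287 - 1*(-13998)) = -8 + (-16287 + 13998) = -8 - 2289 = -2297)
O = 11915/3538 (O = -11915*(-1/3538) = 11915/3538 ≈ 3.3677)
O/D(-71, 209) + ((-13013 - 18800)/(-17887 + 20125))/(1/H) = 11915/(3538*(-3 + √(102 - 71))) + ((-13013 - 18800)/(-17887 + 20125))/(1/(-2297)) = 11915/(3538*(-3 + √31)) + (-31813/2238)/(-1/2297) = 11915/(3538*(-3 + √31)) - 31813*1/2238*(-2297) = 11915/(3538*(-3 + √31)) - 31813/2238*(-2297) = 11915/(3538*(-3 + √31)) + 73074461/2238 = 73074461/2238 + 11915/(3538*(-3 + √31))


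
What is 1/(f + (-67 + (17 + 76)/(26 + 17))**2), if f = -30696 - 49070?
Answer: -1849/139714390 ≈ -1.3234e-5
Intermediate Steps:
f = -79766
1/(f + (-67 + (17 + 76)/(26 + 17))**2) = 1/(-79766 + (-67 + (17 + 76)/(26 + 17))**2) = 1/(-79766 + (-67 + 93/43)**2) = 1/(-79766 + (-2788/43)**2) = 1/(-79766 + 7772944/1849) = 1/(-139714390/1849) = -1849/139714390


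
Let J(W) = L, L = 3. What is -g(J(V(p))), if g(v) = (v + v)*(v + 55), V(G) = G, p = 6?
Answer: -348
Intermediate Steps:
J(W) = 3
g(v) = 2*v*(55 + v) (g(v) = (2*v)*(55 + v) = 2*v*(55 + v))
-g(J(V(p))) = -2*3*(55 + 3) = -2*3*58 = -1*348 = -348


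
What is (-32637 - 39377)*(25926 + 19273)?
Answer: -3254960786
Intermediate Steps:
(-32637 - 39377)*(25926 + 19273) = -72014*45199 = -3254960786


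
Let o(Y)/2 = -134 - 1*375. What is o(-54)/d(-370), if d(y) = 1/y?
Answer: 376660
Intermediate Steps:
o(Y) = -1018 (o(Y) = 2*(-134 - 1*375) = 2*(-134 - 375) = 2*(-509) = -1018)
o(-54)/d(-370) = -1018/(1/(-370)) = -1018/(-1/370) = -1018*(-370) = 376660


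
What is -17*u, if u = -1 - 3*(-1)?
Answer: -34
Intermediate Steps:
u = 2 (u = -1 + 3 = 2)
-17*u = -17*2 = -34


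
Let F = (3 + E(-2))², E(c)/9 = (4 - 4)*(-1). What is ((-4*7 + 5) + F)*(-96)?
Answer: 1344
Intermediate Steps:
E(c) = 0 (E(c) = 9*((4 - 4)*(-1)) = 9*(0*(-1)) = 9*0 = 0)
F = 9 (F = (3 + 0)² = 3² = 9)
((-4*7 + 5) + F)*(-96) = ((-4*7 + 5) + 9)*(-96) = ((-28 + 5) + 9)*(-96) = (-23 + 9)*(-96) = -14*(-96) = 1344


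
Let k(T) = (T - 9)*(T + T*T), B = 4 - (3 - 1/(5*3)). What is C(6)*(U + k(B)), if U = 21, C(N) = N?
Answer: 23702/1125 ≈ 21.068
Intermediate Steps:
B = 16/15 (B = 4 - (3 - 1/15) = 4 - 1*44/15 = 4 - 44/15 = 16/15 ≈ 1.0667)
k(T) = (-9 + T)*(T + T²)
C(6)*(U + k(B)) = 6*(21 + 16*(-9 + (16/15)² - 8*16/15)/15) = 6*(21 + 16*(-9 + 256/225 - 128/15)/15) = 6*(21 + (16/15)*(-3689/225)) = 6*(21 - 59024/3375) = 6*(11851/3375) = 23702/1125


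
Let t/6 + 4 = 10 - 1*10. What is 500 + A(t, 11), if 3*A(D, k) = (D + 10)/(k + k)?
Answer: 16493/33 ≈ 499.79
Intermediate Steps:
t = -24 (t = -24 + 6*(10 - 1*10) = -24 + 6*(10 - 10) = -24 + 6*0 = -24 + 0 = -24)
A(D, k) = (10 + D)/(6*k) (A(D, k) = ((D + 10)/(k + k))/3 = ((10 + D)/((2*k)))/3 = ((10 + D)*(1/(2*k)))/3 = ((10 + D)/(2*k))/3 = (10 + D)/(6*k))
500 + A(t, 11) = 500 + (⅙)*(10 - 24)/11 = 500 + (⅙)*(1/11)*(-14) = 500 - 7/33 = 16493/33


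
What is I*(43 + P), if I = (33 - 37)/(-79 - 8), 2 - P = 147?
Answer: -136/29 ≈ -4.6897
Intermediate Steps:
P = -145 (P = 2 - 1*147 = 2 - 147 = -145)
I = 4/87 (I = -4/(-87) = -4*(-1/87) = 4/87 ≈ 0.045977)
I*(43 + P) = 4*(43 - 145)/87 = (4/87)*(-102) = -136/29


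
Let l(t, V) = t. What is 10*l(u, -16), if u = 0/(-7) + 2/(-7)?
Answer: -20/7 ≈ -2.8571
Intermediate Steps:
u = -2/7 (u = 0*(-1/7) + 2*(-1/7) = 0 - 2/7 = -2/7 ≈ -0.28571)
10*l(u, -16) = 10*(-2/7) = -20/7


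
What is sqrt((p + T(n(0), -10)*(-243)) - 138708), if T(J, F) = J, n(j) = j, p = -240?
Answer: 2*I*sqrt(34737) ≈ 372.76*I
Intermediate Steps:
sqrt((p + T(n(0), -10)*(-243)) - 138708) = sqrt((-240 + 0*(-243)) - 138708) = sqrt((-240 + 0) - 138708) = sqrt(-240 - 138708) = sqrt(-138948) = 2*I*sqrt(34737)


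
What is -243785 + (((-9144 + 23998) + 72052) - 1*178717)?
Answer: -335596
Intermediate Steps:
-243785 + (((-9144 + 23998) + 72052) - 1*178717) = -243785 + ((14854 + 72052) - 178717) = -243785 + (86906 - 178717) = -243785 - 91811 = -335596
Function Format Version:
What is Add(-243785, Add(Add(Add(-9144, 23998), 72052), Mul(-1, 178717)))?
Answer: -335596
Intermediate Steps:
Add(-243785, Add(Add(Add(-9144, 23998), 72052), Mul(-1, 178717))) = Add(-243785, Add(Add(14854, 72052), -178717)) = Add(-243785, Add(86906, -178717)) = Add(-243785, -91811) = -335596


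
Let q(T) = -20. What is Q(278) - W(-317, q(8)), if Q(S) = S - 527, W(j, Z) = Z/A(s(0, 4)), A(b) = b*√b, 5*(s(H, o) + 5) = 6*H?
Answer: -249 + 4*I*√5/5 ≈ -249.0 + 1.7889*I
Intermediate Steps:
s(H, o) = -5 + 6*H/5 (s(H, o) = -5 + (6*H)/5 = -5 + 6*H/5)
A(b) = b^(3/2)
W(j, Z) = I*Z*√5/25 (W(j, Z) = Z/((-5 + (6/5)*0)^(3/2)) = Z/((-5 + 0)^(3/2)) = Z/((-5)^(3/2)) = Z/((-5*I*√5)) = Z*(I*√5/25) = I*Z*√5/25)
Q(S) = -527 + S
Q(278) - W(-317, q(8)) = (-527 + 278) - I*(-20)*√5/25 = -249 - (-4)*I*√5/5 = -249 + 4*I*√5/5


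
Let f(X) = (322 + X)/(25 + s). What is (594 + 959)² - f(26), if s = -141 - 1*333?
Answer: 1082902589/449 ≈ 2.4118e+6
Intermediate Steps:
s = -474 (s = -141 - 333 = -474)
f(X) = -322/449 - X/449 (f(X) = (322 + X)/(25 - 474) = (322 + X)/(-449) = (322 + X)*(-1/449) = -322/449 - X/449)
(594 + 959)² - f(26) = (594 + 959)² - (-322/449 - 1/449*26) = 1553² - (-322/449 - 26/449) = 2411809 - 1*(-348/449) = 2411809 + 348/449 = 1082902589/449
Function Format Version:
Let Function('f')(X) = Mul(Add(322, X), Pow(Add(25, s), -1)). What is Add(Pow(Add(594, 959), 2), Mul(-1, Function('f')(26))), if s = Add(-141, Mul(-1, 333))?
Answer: Rational(1082902589, 449) ≈ 2.4118e+6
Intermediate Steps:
s = -474 (s = Add(-141, -333) = -474)
Function('f')(X) = Add(Rational(-322, 449), Mul(Rational(-1, 449), X)) (Function('f')(X) = Mul(Add(322, X), Pow(Add(25, -474), -1)) = Mul(Add(322, X), Pow(-449, -1)) = Mul(Add(322, X), Rational(-1, 449)) = Add(Rational(-322, 449), Mul(Rational(-1, 449), X)))
Add(Pow(Add(594, 959), 2), Mul(-1, Function('f')(26))) = Add(Pow(Add(594, 959), 2), Mul(-1, Add(Rational(-322, 449), Mul(Rational(-1, 449), 26)))) = Add(Pow(1553, 2), Mul(-1, Add(Rational(-322, 449), Rational(-26, 449)))) = Add(2411809, Mul(-1, Rational(-348, 449))) = Add(2411809, Rational(348, 449)) = Rational(1082902589, 449)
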